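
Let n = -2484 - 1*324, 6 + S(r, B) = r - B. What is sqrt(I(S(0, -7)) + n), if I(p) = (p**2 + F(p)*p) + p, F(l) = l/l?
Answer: I*sqrt(2805) ≈ 52.962*I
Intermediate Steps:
S(r, B) = -6 + r - B (S(r, B) = -6 + (r - B) = -6 + r - B)
n = -2808 (n = -2484 - 324 = -2808)
F(l) = 1
I(p) = p**2 + 2*p (I(p) = (p**2 + 1*p) + p = (p**2 + p) + p = (p + p**2) + p = p**2 + 2*p)
sqrt(I(S(0, -7)) + n) = sqrt((-6 + 0 - 1*(-7))*(2 + (-6 + 0 - 1*(-7))) - 2808) = sqrt((-6 + 0 + 7)*(2 + (-6 + 0 + 7)) - 2808) = sqrt(1*(2 + 1) - 2808) = sqrt(1*3 - 2808) = sqrt(3 - 2808) = sqrt(-2805) = I*sqrt(2805)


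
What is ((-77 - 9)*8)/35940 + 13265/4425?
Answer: 526333/176705 ≈ 2.9786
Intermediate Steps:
((-77 - 9)*8)/35940 + 13265/4425 = -86*8*(1/35940) + 13265*(1/4425) = -688*1/35940 + 2653/885 = -172/8985 + 2653/885 = 526333/176705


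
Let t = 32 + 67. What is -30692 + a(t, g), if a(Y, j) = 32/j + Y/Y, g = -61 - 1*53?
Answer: -1749403/57 ≈ -30691.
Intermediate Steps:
g = -114 (g = -61 - 53 = -114)
t = 99
a(Y, j) = 1 + 32/j (a(Y, j) = 32/j + 1 = 1 + 32/j)
-30692 + a(t, g) = -30692 + (32 - 114)/(-114) = -30692 - 1/114*(-82) = -30692 + 41/57 = -1749403/57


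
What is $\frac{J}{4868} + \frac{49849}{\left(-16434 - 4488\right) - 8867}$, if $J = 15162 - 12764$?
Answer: $- \frac{85615455}{72506426} \approx -1.1808$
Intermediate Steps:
$J = 2398$ ($J = 15162 - 12764 = 2398$)
$\frac{J}{4868} + \frac{49849}{\left(-16434 - 4488\right) - 8867} = \frac{2398}{4868} + \frac{49849}{\left(-16434 - 4488\right) - 8867} = 2398 \cdot \frac{1}{4868} + \frac{49849}{-20922 - 8867} = \frac{1199}{2434} + \frac{49849}{-29789} = \frac{1199}{2434} + 49849 \left(- \frac{1}{29789}\right) = \frac{1199}{2434} - \frac{49849}{29789} = - \frac{85615455}{72506426}$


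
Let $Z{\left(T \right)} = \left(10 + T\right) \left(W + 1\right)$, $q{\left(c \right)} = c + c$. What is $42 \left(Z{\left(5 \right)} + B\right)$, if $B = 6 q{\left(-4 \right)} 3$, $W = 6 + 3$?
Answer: $252$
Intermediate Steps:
$W = 9$
$q{\left(c \right)} = 2 c$
$Z{\left(T \right)} = 100 + 10 T$ ($Z{\left(T \right)} = \left(10 + T\right) \left(9 + 1\right) = \left(10 + T\right) 10 = 100 + 10 T$)
$B = -144$ ($B = 6 \cdot 2 \left(-4\right) 3 = 6 \left(-8\right) 3 = \left(-48\right) 3 = -144$)
$42 \left(Z{\left(5 \right)} + B\right) = 42 \left(\left(100 + 10 \cdot 5\right) - 144\right) = 42 \left(\left(100 + 50\right) - 144\right) = 42 \left(150 - 144\right) = 42 \cdot 6 = 252$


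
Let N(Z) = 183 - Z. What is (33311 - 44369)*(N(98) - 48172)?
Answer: 531746046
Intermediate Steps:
(33311 - 44369)*(N(98) - 48172) = (33311 - 44369)*((183 - 1*98) - 48172) = -11058*((183 - 98) - 48172) = -11058*(85 - 48172) = -11058*(-48087) = 531746046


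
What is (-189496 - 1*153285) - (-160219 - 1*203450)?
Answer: 20888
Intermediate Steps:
(-189496 - 1*153285) - (-160219 - 1*203450) = (-189496 - 153285) - (-160219 - 203450) = -342781 - 1*(-363669) = -342781 + 363669 = 20888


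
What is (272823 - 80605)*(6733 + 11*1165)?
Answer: 3757477464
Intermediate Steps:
(272823 - 80605)*(6733 + 11*1165) = 192218*(6733 + 12815) = 192218*19548 = 3757477464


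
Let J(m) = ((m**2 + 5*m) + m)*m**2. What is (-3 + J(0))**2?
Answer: 9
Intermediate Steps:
J(m) = m**2*(m**2 + 6*m) (J(m) = (m**2 + 6*m)*m**2 = m**2*(m**2 + 6*m))
(-3 + J(0))**2 = (-3 + 0**3*(6 + 0))**2 = (-3 + 0*6)**2 = (-3 + 0)**2 = (-3)**2 = 9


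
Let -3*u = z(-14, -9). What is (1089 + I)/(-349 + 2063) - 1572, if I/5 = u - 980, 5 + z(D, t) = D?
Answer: -4047281/2571 ≈ -1574.2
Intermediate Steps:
z(D, t) = -5 + D
u = 19/3 (u = -(-5 - 14)/3 = -⅓*(-19) = 19/3 ≈ 6.3333)
I = -14605/3 (I = 5*(19/3 - 980) = 5*(-2921/3) = -14605/3 ≈ -4868.3)
(1089 + I)/(-349 + 2063) - 1572 = (1089 - 14605/3)/(-349 + 2063) - 1572 = -11338/3/1714 - 1572 = -11338/3*1/1714 - 1572 = -5669/2571 - 1572 = -4047281/2571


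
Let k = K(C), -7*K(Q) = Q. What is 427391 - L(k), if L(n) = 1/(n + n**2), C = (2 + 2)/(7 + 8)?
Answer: 172676989/404 ≈ 4.2742e+5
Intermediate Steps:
C = 4/15 ≈ 0.26667
K(Q) = -Q/7
k = -4/105 (k = -1/7*4/15 = -4/105 ≈ -0.038095)
427391 - L(k) = 427391 - 1/((-4/105)*(1 - 4/105)) = 427391 - (-105)/(4*101/105) = 427391 - (-105)*105/(4*101) = 427391 - 1*(-11025/404) = 427391 + 11025/404 = 172676989/404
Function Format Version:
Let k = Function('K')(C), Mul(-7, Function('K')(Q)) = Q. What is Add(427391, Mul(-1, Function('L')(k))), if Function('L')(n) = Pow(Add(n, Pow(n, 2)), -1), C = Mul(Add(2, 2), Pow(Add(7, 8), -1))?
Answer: Rational(172676989, 404) ≈ 4.2742e+5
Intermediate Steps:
C = Rational(4, 15) (C = Mul(4, Pow(15, -1)) = Mul(4, Rational(1, 15)) = Rational(4, 15) ≈ 0.26667)
Function('K')(Q) = Mul(Rational(-1, 7), Q)
k = Rational(-4, 105) (k = Mul(Rational(-1, 7), Rational(4, 15)) = Rational(-4, 105) ≈ -0.038095)
Add(427391, Mul(-1, Function('L')(k))) = Add(427391, Mul(-1, Mul(Pow(Rational(-4, 105), -1), Pow(Add(1, Rational(-4, 105)), -1)))) = Add(427391, Mul(-1, Mul(Rational(-105, 4), Pow(Rational(101, 105), -1)))) = Add(427391, Mul(-1, Mul(Rational(-105, 4), Rational(105, 101)))) = Add(427391, Mul(-1, Rational(-11025, 404))) = Add(427391, Rational(11025, 404)) = Rational(172676989, 404)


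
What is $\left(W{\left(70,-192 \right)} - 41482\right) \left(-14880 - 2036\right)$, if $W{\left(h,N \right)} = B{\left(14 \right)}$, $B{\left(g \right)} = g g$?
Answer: $698393976$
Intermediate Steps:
$B{\left(g \right)} = g^{2}$
$W{\left(h,N \right)} = 196$ ($W{\left(h,N \right)} = 14^{2} = 196$)
$\left(W{\left(70,-192 \right)} - 41482\right) \left(-14880 - 2036\right) = \left(196 - 41482\right) \left(-14880 - 2036\right) = \left(-41286\right) \left(-16916\right) = 698393976$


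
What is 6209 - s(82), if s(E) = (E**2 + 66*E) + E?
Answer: -6009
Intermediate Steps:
s(E) = E**2 + 67*E
6209 - s(82) = 6209 - 82*(67 + 82) = 6209 - 82*149 = 6209 - 1*12218 = 6209 - 12218 = -6009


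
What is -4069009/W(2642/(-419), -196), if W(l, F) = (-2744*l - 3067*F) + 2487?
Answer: -1704914771/260166009 ≈ -6.5532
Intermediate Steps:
W(l, F) = 2487 - 3067*F - 2744*l (W(l, F) = (-3067*F - 2744*l) + 2487 = 2487 - 3067*F - 2744*l)
-4069009/W(2642/(-419), -196) = -4069009/(2487 - 3067*(-196) - 7249648/(-419)) = -4069009/(2487 + 601132 - 7249648*(-1)/419) = -4069009/(2487 + 601132 - 2744*(-2642/419)) = -4069009/(2487 + 601132 + 7249648/419) = -4069009/260166009/419 = -4069009*419/260166009 = -1704914771/260166009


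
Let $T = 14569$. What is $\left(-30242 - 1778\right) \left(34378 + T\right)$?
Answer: $-1567282940$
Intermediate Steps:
$\left(-30242 - 1778\right) \left(34378 + T\right) = \left(-30242 - 1778\right) \left(34378 + 14569\right) = \left(-32020\right) 48947 = -1567282940$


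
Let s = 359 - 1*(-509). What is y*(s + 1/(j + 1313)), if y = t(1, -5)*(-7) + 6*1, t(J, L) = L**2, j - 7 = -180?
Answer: -167229049/1140 ≈ -1.4669e+5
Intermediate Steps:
j = -173 (j = 7 - 180 = -173)
s = 868 (s = 359 + 509 = 868)
y = -169 (y = (-5)**2*(-7) + 6*1 = 25*(-7) + 6 = -175 + 6 = -169)
y*(s + 1/(j + 1313)) = -169*(868 + 1/(-173 + 1313)) = -169*(868 + 1/1140) = -169*989521/1140 = -167229049/1140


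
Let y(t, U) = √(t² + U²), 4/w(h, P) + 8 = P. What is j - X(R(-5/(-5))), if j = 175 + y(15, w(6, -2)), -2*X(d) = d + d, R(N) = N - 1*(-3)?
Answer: 179 + √5629/5 ≈ 194.01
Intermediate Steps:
w(h, P) = 4/(-8 + P)
y(t, U) = √(U² + t²)
R(N) = 3 + N (R(N) = N + 3 = 3 + N)
X(d) = -d (X(d) = -(d + d)/2 = -d)
j = 175 + √5629/5 (j = 175 + √((4/(-8 - 2))² + 15²) = 175 + √((4/(-10))² + 225) = 175 + √((4*(-⅒))² + 225) = 175 + √((-⅖)² + 225) = 175 + √(4/25 + 225) = 175 + √(5629/25) = 175 + √5629/5 ≈ 190.01)
j - X(R(-5/(-5))) = (175 + √5629/5) - (-1)*(3 - 5/(-5)) = (175 + √5629/5) - (-1)*(3 - 5*(-⅕)) = (175 + √5629/5) - (-1)*(3 + 1) = (175 + √5629/5) - (-1)*4 = (175 + √5629/5) - 1*(-4) = (175 + √5629/5) + 4 = 179 + √5629/5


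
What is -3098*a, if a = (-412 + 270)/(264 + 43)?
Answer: 439916/307 ≈ 1433.0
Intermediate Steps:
a = -142/307 ≈ -0.46254
-3098*a = -3098*(-142/307) = 439916/307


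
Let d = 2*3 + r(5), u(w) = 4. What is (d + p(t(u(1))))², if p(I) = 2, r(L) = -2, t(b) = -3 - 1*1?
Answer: 36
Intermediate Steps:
t(b) = -4 (t(b) = -3 - 1 = -4)
d = 4 (d = 2*3 - 2 = 6 - 2 = 4)
(d + p(t(u(1))))² = (4 + 2)² = 6² = 36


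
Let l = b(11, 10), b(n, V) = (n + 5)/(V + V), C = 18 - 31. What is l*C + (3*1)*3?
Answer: -7/5 ≈ -1.4000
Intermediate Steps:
C = -13
b(n, V) = (5 + n)/(2*V) (b(n, V) = (5 + n)/((2*V)) = (5 + n)*(1/(2*V)) = (5 + n)/(2*V))
l = ⅘ (l = (½)*(5 + 11)/10 = (½)*(⅒)*16 = ⅘ ≈ 0.80000)
l*C + (3*1)*3 = (⅘)*(-13) + (3*1)*3 = -52/5 + 3*3 = -52/5 + 9 = -7/5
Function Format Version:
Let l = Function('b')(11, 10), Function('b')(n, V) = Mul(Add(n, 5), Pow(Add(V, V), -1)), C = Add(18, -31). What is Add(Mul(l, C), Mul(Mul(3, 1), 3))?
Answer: Rational(-7, 5) ≈ -1.4000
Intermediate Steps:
C = -13
Function('b')(n, V) = Mul(Rational(1, 2), Pow(V, -1), Add(5, n)) (Function('b')(n, V) = Mul(Add(5, n), Pow(Mul(2, V), -1)) = Mul(Add(5, n), Mul(Rational(1, 2), Pow(V, -1))) = Mul(Rational(1, 2), Pow(V, -1), Add(5, n)))
l = Rational(4, 5) (l = Mul(Rational(1, 2), Pow(10, -1), Add(5, 11)) = Mul(Rational(1, 2), Rational(1, 10), 16) = Rational(4, 5) ≈ 0.80000)
Add(Mul(l, C), Mul(Mul(3, 1), 3)) = Add(Mul(Rational(4, 5), -13), Mul(Mul(3, 1), 3)) = Add(Rational(-52, 5), Mul(3, 3)) = Add(Rational(-52, 5), 9) = Rational(-7, 5)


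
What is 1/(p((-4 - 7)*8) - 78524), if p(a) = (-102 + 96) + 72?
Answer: -1/78458 ≈ -1.2746e-5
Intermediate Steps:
p(a) = 66 (p(a) = -6 + 72 = 66)
1/(p((-4 - 7)*8) - 78524) = 1/(66 - 78524) = 1/(-78458) = -1/78458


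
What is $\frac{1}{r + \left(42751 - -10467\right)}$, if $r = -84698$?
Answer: $- \frac{1}{31480} \approx -3.1766 \cdot 10^{-5}$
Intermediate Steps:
$\frac{1}{r + \left(42751 - -10467\right)} = \frac{1}{-84698 + \left(42751 - -10467\right)} = \frac{1}{-84698 + \left(42751 + 10467\right)} = \frac{1}{-84698 + 53218} = \frac{1}{-31480} = - \frac{1}{31480}$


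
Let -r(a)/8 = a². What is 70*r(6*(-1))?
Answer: -20160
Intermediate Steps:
r(a) = -8*a²
70*r(6*(-1)) = 70*(-8*(6*(-1))²) = 70*(-8*(-6)²) = 70*(-8*36) = 70*(-288) = -20160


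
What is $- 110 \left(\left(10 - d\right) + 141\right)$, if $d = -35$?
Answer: $-20460$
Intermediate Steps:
$- 110 \left(\left(10 - d\right) + 141\right) = - 110 \left(\left(10 - -35\right) + 141\right) = - 110 \left(\left(10 + 35\right) + 141\right) = - 110 \left(45 + 141\right) = \left(-110\right) 186 = -20460$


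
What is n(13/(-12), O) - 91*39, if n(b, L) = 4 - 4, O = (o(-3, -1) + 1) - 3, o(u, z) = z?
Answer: -3549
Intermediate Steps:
O = -3 (O = (-1 + 1) - 3 = 0 - 3 = -3)
n(b, L) = 0
n(13/(-12), O) - 91*39 = 0 - 91*39 = 0 - 3549 = -3549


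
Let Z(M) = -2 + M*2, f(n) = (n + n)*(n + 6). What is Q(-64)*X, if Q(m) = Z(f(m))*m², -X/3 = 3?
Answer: -547282944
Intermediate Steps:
X = -9 (X = -3*3 = -9)
f(n) = 2*n*(6 + n) (f(n) = (2*n)*(6 + n) = 2*n*(6 + n))
Z(M) = -2 + 2*M
Q(m) = m²*(-2 + 4*m*(6 + m)) (Q(m) = (-2 + 2*(2*m*(6 + m)))*m² = (-2 + 4*m*(6 + m))*m² = m²*(-2 + 4*m*(6 + m)))
Q(-64)*X = ((-64)²*(-2 + 4*(-64)*(6 - 64)))*(-9) = (4096*(-2 + 4*(-64)*(-58)))*(-9) = (4096*(-2 + 14848))*(-9) = (4096*14846)*(-9) = 60809216*(-9) = -547282944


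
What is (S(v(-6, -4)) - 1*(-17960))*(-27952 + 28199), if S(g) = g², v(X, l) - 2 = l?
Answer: 4437108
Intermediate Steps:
v(X, l) = 2 + l
(S(v(-6, -4)) - 1*(-17960))*(-27952 + 28199) = ((2 - 4)² - 1*(-17960))*(-27952 + 28199) = ((-2)² + 17960)*247 = (4 + 17960)*247 = 17964*247 = 4437108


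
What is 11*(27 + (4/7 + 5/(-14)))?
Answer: 4191/14 ≈ 299.36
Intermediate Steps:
11*(27 + (4/7 + 5/(-14))) = 11*(27 + (4*(⅐) + 5*(-1/14))) = 11*(27 + (4/7 - 5/14)) = 11*(27 + 3/14) = 11*(381/14) = 4191/14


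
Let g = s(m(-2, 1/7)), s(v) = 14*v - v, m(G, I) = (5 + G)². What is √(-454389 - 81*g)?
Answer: I*√463866 ≈ 681.08*I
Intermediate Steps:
s(v) = 13*v
g = 117 (g = 13*(5 - 2)² = 13*3² = 13*9 = 117)
√(-454389 - 81*g) = √(-454389 - 81*117) = √(-454389 - 9477) = √(-463866) = I*√463866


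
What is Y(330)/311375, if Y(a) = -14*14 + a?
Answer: 134/311375 ≈ 0.00043035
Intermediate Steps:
Y(a) = -196 + a
Y(330)/311375 = (-196 + 330)/311375 = 134*(1/311375) = 134/311375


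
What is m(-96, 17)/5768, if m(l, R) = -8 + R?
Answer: 9/5768 ≈ 0.0015603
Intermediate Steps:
m(-96, 17)/5768 = (-8 + 17)/5768 = 9*(1/5768) = 9/5768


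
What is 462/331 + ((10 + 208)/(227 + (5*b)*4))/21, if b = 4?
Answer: 3050672/2133957 ≈ 1.4296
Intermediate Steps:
462/331 + ((10 + 208)/(227 + (5*b)*4))/21 = 462/331 + ((10 + 208)/(227 + (5*4)*4))/21 = 462*(1/331) + (218/(227 + 20*4))*(1/21) = 462/331 + (218/(227 + 80))*(1/21) = 462/331 + (218/307)*(1/21) = 462/331 + 218/6447 = 3050672/2133957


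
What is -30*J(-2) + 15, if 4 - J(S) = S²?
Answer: 15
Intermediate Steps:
J(S) = 4 - S²
-30*J(-2) + 15 = -30*(4 - 1*(-2)²) + 15 = -30*(4 - 1*4) + 15 = -30*(4 - 4) + 15 = -30*0 + 15 = 0 + 15 = 15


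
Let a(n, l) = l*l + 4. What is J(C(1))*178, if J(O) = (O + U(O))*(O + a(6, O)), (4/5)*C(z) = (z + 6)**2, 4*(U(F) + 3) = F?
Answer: 6397160957/128 ≈ 4.9978e+7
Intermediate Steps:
a(n, l) = 4 + l**2 (a(n, l) = l**2 + 4 = 4 + l**2)
U(F) = -3 + F/4
C(z) = 5*(6 + z)**2/4 (C(z) = 5*(z + 6)**2/4 = 5*(6 + z)**2/4)
J(O) = (-3 + 5*O/4)*(4 + O + O**2) (J(O) = (O + (-3 + O/4))*(O + (4 + O**2)) = (-3 + 5*O/4)*(4 + O + O**2))
J(C(1))*178 = (-12 + 2*(5*(6 + 1)**2/4) - 7*25*(6 + 1)**4/16/4 + 5*(5*(6 + 1)**2/4)**3/4)*178 = (-12 + 2*((5/4)*7**2) - 7*((5/4)*7**2)**2/4 + 5*((5/4)*7**2)**3/4)*178 = (-12 + 2*((5/4)*49) - 7*((5/4)*49)**2/4 + 5*((5/4)*49)**3/4)*178 = (-12 + 2*(245/4) - 7*(245/4)**2/4 + 5*(245/4)**3/4)*178 = (-12 + 245/2 - 7/4*60025/16 + (5/4)*(14706125/64))*178 = (-12 + 245/2 - 420175/64 + 73530625/256)*178 = (71878213/256)*178 = 6397160957/128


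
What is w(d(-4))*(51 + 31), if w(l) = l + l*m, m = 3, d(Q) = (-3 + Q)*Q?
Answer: 9184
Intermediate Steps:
d(Q) = Q*(-3 + Q)
w(l) = 4*l (w(l) = l + l*3 = l + 3*l = 4*l)
w(d(-4))*(51 + 31) = (4*(-4*(-3 - 4)))*(51 + 31) = (4*(-4*(-7)))*82 = (4*28)*82 = 112*82 = 9184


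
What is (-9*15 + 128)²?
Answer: 49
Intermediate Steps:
(-9*15 + 128)² = (-135 + 128)² = (-7)² = 49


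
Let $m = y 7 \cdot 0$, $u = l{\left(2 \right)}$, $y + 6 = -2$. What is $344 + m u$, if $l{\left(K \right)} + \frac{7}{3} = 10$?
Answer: $344$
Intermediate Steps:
$y = -8$ ($y = -6 - 2 = -8$)
$l{\left(K \right)} = \frac{23}{3}$ ($l{\left(K \right)} = - \frac{7}{3} + 10 = \frac{23}{3}$)
$u = \frac{23}{3} \approx 7.6667$
$m = 0$ ($m = \left(-8\right) 7 \cdot 0 = \left(-56\right) 0 = 0$)
$344 + m u = 344 + 0 \cdot \frac{23}{3} = 344 + 0 = 344$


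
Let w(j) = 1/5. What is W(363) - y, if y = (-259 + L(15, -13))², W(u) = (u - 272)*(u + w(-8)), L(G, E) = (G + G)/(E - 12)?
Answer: -866321/25 ≈ -34653.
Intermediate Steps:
w(j) = ⅕
L(G, E) = 2*G/(-12 + E) (L(G, E) = (2*G)/(-12 + E) = 2*G/(-12 + E))
W(u) = (-272 + u)*(⅕ + u) (W(u) = (u - 272)*(u + ⅕) = (-272 + u)*(⅕ + u))
y = 1692601/25 (y = (-259 + 2*15/(-12 - 13))² = (-259 + 2*15/(-25))² = (-259 + 2*15*(-1/25))² = (-259 - 6/5)² = (-1301/5)² = 1692601/25 ≈ 67704.)
W(363) - y = (-272/5 + 363² - 1359/5*363) - 1*1692601/25 = (-272/5 + 131769 - 493317/5) - 1692601/25 = 165256/5 - 1692601/25 = -866321/25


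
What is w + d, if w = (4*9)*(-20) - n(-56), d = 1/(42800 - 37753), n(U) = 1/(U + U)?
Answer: -58140703/80752 ≈ -719.99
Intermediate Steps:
n(U) = 1/(2*U)
d = 1/5047 ≈ 0.00019814
w = -80639/112 (w = (4*9)*(-20) - 1/(2*(-56)) = 36*(-20) - (-1)/(2*56) = -720 - 1*(-1/112) = -720 + 1/112 = -80639/112 ≈ -719.99)
w + d = -80639/112 + 1/5047 = -58140703/80752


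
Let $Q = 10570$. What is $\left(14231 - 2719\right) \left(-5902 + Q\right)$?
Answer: $53738016$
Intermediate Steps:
$\left(14231 - 2719\right) \left(-5902 + Q\right) = \left(14231 - 2719\right) \left(-5902 + 10570\right) = 11512 \cdot 4668 = 53738016$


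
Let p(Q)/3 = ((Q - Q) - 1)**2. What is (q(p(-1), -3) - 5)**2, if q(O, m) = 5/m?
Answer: 400/9 ≈ 44.444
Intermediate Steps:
p(Q) = 3 (p(Q) = 3*((Q - Q) - 1)**2 = 3*(0 - 1)**2 = 3*(-1)**2 = 3*1 = 3)
(q(p(-1), -3) - 5)**2 = (5/(-3) - 5)**2 = (5*(-1/3) - 5)**2 = (-5/3 - 5)**2 = (-20/3)**2 = 400/9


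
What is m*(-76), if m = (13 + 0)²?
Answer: -12844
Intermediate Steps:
m = 169 (m = 13² = 169)
m*(-76) = 169*(-76) = -12844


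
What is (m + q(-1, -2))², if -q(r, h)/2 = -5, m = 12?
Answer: 484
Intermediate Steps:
q(r, h) = 10 (q(r, h) = -2*(-5) = 10)
(m + q(-1, -2))² = (12 + 10)² = 22² = 484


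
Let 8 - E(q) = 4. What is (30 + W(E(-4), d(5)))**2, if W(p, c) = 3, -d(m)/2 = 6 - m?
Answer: 1089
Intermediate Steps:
E(q) = 4 (E(q) = 8 - 1*4 = 8 - 4 = 4)
d(m) = -12 + 2*m (d(m) = -2*(6 - m) = -12 + 2*m)
(30 + W(E(-4), d(5)))**2 = (30 + 3)**2 = 33**2 = 1089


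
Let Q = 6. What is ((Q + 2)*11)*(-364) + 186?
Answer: -31846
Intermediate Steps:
((Q + 2)*11)*(-364) + 186 = ((6 + 2)*11)*(-364) + 186 = (8*11)*(-364) + 186 = 88*(-364) + 186 = -32032 + 186 = -31846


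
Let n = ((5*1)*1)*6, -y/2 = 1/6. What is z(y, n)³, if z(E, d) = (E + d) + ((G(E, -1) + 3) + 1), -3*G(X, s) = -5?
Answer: 1191016/27 ≈ 44112.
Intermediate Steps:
G(X, s) = 5/3 (G(X, s) = -⅓*(-5) = 5/3)
y = -⅓ (y = -2/6 = -2*⅙ = -⅓ ≈ -0.33333)
n = 30 (n = (5*1)*6 = 5*6 = 30)
z(E, d) = 17/3 + E + d (z(E, d) = (E + d) + ((5/3 + 3) + 1) = (E + d) + (14/3 + 1) = (E + d) + 17/3 = 17/3 + E + d)
z(y, n)³ = (17/3 - ⅓ + 30)³ = (106/3)³ = 1191016/27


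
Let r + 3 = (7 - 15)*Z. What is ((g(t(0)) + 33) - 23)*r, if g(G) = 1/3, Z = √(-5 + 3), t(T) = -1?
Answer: -31 - 248*I*√2/3 ≈ -31.0 - 116.91*I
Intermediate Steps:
Z = I*√2 (Z = √(-2) = I*√2 ≈ 1.4142*I)
g(G) = ⅓
r = -3 - 8*I*√2 (r = -3 + (7 - 15)*(I*√2) = -3 - 8*I*√2 ≈ -3.0 - 11.314*I)
((g(t(0)) + 33) - 23)*r = ((⅓ + 33) - 23)*(-3 - 8*I*√2) = (100/3 - 23)*(-3 - 8*I*√2) = 31*(-3 - 8*I*√2)/3 = -31 - 248*I*√2/3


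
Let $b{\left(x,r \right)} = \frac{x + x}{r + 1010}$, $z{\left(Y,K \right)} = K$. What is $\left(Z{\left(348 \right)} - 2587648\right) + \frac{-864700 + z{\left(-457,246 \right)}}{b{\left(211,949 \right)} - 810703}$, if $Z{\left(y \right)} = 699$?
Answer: $- \frac{4108504705215109}{1588166755} \approx -2.5869 \cdot 10^{6}$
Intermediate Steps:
$b{\left(x,r \right)} = \frac{2 x}{1010 + r}$
$\left(Z{\left(348 \right)} - 2587648\right) + \frac{-864700 + z{\left(-457,246 \right)}}{b{\left(211,949 \right)} - 810703} = \left(699 - 2587648\right) + \frac{-864700 + 246}{2 \cdot 211 \frac{1}{1010 + 949} - 810703} = -2586949 - \frac{864454}{2 \cdot 211 \cdot \frac{1}{1959} - 810703} = -2586949 - \frac{864454}{\frac{422}{1959} - 810703} = -2586949 - \frac{864454}{- \frac{1588166755}{1959}} = -2586949 - - \frac{1693465386}{1588166755} = -2586949 + \frac{1693465386}{1588166755} = - \frac{4108504705215109}{1588166755}$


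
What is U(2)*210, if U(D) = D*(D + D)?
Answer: 1680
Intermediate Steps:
U(D) = 2*D² (U(D) = D*(2*D) = 2*D²)
U(2)*210 = (2*2²)*210 = (2*4)*210 = 8*210 = 1680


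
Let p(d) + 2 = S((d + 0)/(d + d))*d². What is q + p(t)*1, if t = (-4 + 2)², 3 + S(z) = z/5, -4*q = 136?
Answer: -412/5 ≈ -82.400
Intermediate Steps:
q = -34 (q = -¼*136 = -34)
S(z) = -3 + z/5
t = 4 (t = (-2)² = 4)
p(d) = -2 - 29*d²/10 (p(d) = -2 + (-3 + ((d + 0)/(d + d))/5)*d² = -2 + (-3 + (d/((2*d)))/5)*d² = -2 + (-3 + (d*(1/(2*d)))/5)*d² = -2 + (-3 + (⅕)*(½))*d² = -2 + (-3 + ⅒)*d² = -2 - 29*d²/10)
q + p(t)*1 = -34 + (-2 - 29/10*4²)*1 = -34 + (-2 - 29/10*16)*1 = -34 + (-2 - 232/5)*1 = -34 - 242/5*1 = -34 - 242/5 = -412/5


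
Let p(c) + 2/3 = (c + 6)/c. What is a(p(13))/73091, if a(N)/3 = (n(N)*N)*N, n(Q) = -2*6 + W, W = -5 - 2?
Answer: -18259/37057137 ≈ -0.00049273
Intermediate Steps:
W = -7
n(Q) = -19 (n(Q) = -2*6 - 7 = -12 - 7 = -19)
p(c) = -2/3 + (6 + c)/c (p(c) = -2/3 + (c + 6)/c = -2/3 + (6 + c)/c)
a(N) = -57*N**2 (a(N) = 3*((-19*N)*N) = 3*(-19*N**2) = -57*N**2)
a(p(13))/73091 = -57*(18 + 13)**2/1521/73091 = -57*((1/3)*(1/13)*31)**2*(1/73091) = -57*(31/39)**2*(1/73091) = -57*961/1521*(1/73091) = -18259/507*1/73091 = -18259/37057137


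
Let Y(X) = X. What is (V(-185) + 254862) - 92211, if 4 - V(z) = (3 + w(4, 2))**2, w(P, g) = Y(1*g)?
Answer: 162630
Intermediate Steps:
w(P, g) = g (w(P, g) = 1*g = g)
V(z) = -21 (V(z) = 4 - (3 + 2)**2 = 4 - 1*5**2 = 4 - 1*25 = 4 - 25 = -21)
(V(-185) + 254862) - 92211 = (-21 + 254862) - 92211 = 254841 - 92211 = 162630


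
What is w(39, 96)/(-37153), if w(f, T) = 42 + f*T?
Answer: -3786/37153 ≈ -0.10190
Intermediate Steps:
w(f, T) = 42 + T*f
w(39, 96)/(-37153) = (42 + 96*39)/(-37153) = (42 + 3744)*(-1/37153) = 3786*(-1/37153) = -3786/37153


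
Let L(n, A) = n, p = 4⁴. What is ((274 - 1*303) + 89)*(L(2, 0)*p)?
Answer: 30720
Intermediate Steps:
p = 256
((274 - 1*303) + 89)*(L(2, 0)*p) = ((274 - 1*303) + 89)*(2*256) = ((274 - 303) + 89)*512 = (-29 + 89)*512 = 60*512 = 30720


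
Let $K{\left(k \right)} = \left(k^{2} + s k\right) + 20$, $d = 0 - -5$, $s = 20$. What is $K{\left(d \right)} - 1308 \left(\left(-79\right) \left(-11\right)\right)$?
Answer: $-1136507$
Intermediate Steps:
$d = 5$ ($d = 0 + 5 = 5$)
$K{\left(k \right)} = 20 + k^{2} + 20 k$ ($K{\left(k \right)} = \left(k^{2} + 20 k\right) + 20 = 20 + k^{2} + 20 k$)
$K{\left(d \right)} - 1308 \left(\left(-79\right) \left(-11\right)\right) = \left(20 + 5^{2} + 20 \cdot 5\right) - 1308 \left(\left(-79\right) \left(-11\right)\right) = \left(20 + 25 + 100\right) - 1136652 = 145 - 1136652 = -1136507$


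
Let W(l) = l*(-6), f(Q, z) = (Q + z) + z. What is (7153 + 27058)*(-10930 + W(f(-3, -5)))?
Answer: -371257772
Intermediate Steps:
f(Q, z) = Q + 2*z
W(l) = -6*l
(7153 + 27058)*(-10930 + W(f(-3, -5))) = (7153 + 27058)*(-10930 - 6*(-3 + 2*(-5))) = 34211*(-10930 - 6*(-3 - 10)) = 34211*(-10930 - 6*(-13)) = 34211*(-10930 + 78) = 34211*(-10852) = -371257772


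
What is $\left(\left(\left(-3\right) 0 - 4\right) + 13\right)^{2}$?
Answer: $81$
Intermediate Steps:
$\left(\left(\left(-3\right) 0 - 4\right) + 13\right)^{2} = \left(\left(0 - 4\right) + 13\right)^{2} = \left(-4 + 13\right)^{2} = 9^{2} = 81$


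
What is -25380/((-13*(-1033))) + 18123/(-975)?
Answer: -6874853/335725 ≈ -20.478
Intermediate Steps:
-25380/((-13*(-1033))) + 18123/(-975) = -25380/13429 + 18123*(-1/975) = -25380*1/13429 - 6041/325 = -25380/13429 - 6041/325 = -6874853/335725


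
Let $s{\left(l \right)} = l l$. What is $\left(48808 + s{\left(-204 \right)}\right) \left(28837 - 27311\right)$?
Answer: $137987024$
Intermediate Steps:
$s{\left(l \right)} = l^{2}$
$\left(48808 + s{\left(-204 \right)}\right) \left(28837 - 27311\right) = \left(48808 + \left(-204\right)^{2}\right) \left(28837 - 27311\right) = \left(48808 + 41616\right) 1526 = 90424 \cdot 1526 = 137987024$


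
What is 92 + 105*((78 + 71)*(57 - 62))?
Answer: -78133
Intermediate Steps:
92 + 105*((78 + 71)*(57 - 62)) = 92 + 105*(149*(-5)) = 92 + 105*(-745) = 92 - 78225 = -78133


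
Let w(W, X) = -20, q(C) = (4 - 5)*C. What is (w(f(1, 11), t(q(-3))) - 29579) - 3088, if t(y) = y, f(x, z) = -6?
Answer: -32687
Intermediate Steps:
q(C) = -C
(w(f(1, 11), t(q(-3))) - 29579) - 3088 = (-20 - 29579) - 3088 = -29599 - 3088 = -32687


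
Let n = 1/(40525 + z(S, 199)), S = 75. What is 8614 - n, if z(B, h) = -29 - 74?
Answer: 348195107/40422 ≈ 8614.0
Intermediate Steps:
z(B, h) = -103
n = 1/40422 (n = 1/(40525 - 103) = 1/40422 ≈ 2.4739e-5)
8614 - n = 8614 - 1*1/40422 = 8614 - 1/40422 = 348195107/40422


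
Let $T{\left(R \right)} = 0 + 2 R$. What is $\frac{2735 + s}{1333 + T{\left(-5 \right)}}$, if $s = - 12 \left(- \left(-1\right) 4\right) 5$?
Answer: $\frac{2495}{1323} \approx 1.8859$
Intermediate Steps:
$T{\left(R \right)} = 2 R$
$s = -240$ ($s = - 12 \left(\left(-1\right) \left(-4\right)\right) 5 = \left(-12\right) 4 \cdot 5 = \left(-48\right) 5 = -240$)
$\frac{2735 + s}{1333 + T{\left(-5 \right)}} = \frac{2735 - 240}{1333 + 2 \left(-5\right)} = \frac{2495}{1333 - 10} = \frac{2495}{1323}$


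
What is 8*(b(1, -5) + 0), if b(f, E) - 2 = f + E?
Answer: -16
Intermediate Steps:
b(f, E) = 2 + E + f (b(f, E) = 2 + (f + E) = 2 + (E + f) = 2 + E + f)
8*(b(1, -5) + 0) = 8*((2 - 5 + 1) + 0) = 8*(-2 + 0) = 8*(-2) = -16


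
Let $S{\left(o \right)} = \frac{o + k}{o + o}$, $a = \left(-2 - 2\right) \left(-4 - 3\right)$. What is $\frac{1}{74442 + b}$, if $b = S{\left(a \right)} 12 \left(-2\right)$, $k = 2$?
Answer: $\frac{7}{521004} \approx 1.3436 \cdot 10^{-5}$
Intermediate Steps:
$a = 28$ ($a = \left(-4\right) \left(-7\right) = 28$)
$S{\left(o \right)} = \frac{2 + o}{2 o}$ ($S{\left(o \right)} = \frac{o + 2}{o + o} = \frac{2 + o}{2 o}$)
$b = - \frac{90}{7}$ ($b = \frac{2 + 28}{2 \cdot 28} \cdot 12 \left(-2\right) = \frac{1}{2} \cdot \frac{1}{28} \cdot 30 \cdot 12 \left(-2\right) = \frac{15}{28} \cdot 12 \left(-2\right) = \frac{45}{7} \left(-2\right) = - \frac{90}{7} \approx -12.857$)
$\frac{1}{74442 + b} = \frac{1}{74442 - \frac{90}{7}} = \frac{1}{\frac{521004}{7}} = \frac{7}{521004}$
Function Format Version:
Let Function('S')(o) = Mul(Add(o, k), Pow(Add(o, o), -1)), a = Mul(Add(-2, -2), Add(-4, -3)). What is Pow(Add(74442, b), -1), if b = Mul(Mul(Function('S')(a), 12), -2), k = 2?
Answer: Rational(7, 521004) ≈ 1.3436e-5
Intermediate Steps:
a = 28 (a = Mul(-4, -7) = 28)
Function('S')(o) = Mul(Rational(1, 2), Pow(o, -1), Add(2, o)) (Function('S')(o) = Mul(Add(o, 2), Pow(Add(o, o), -1)) = Mul(Add(2, o), Pow(Mul(2, o), -1)) = Mul(Add(2, o), Mul(Rational(1, 2), Pow(o, -1))) = Mul(Rational(1, 2), Pow(o, -1), Add(2, o)))
b = Rational(-90, 7) (b = Mul(Mul(Mul(Rational(1, 2), Pow(28, -1), Add(2, 28)), 12), -2) = Mul(Mul(Mul(Rational(1, 2), Rational(1, 28), 30), 12), -2) = Mul(Mul(Rational(15, 28), 12), -2) = Mul(Rational(45, 7), -2) = Rational(-90, 7) ≈ -12.857)
Pow(Add(74442, b), -1) = Pow(Add(74442, Rational(-90, 7)), -1) = Pow(Rational(521004, 7), -1) = Rational(7, 521004)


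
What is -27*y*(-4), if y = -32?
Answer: -3456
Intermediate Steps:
-27*y*(-4) = -27*(-32)*(-4) = 864*(-4) = -3456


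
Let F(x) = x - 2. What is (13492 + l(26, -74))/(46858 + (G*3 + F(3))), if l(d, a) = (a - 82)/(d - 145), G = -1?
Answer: 200713/696983 ≈ 0.28797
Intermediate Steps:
F(x) = -2 + x
l(d, a) = (-82 + a)/(-145 + d)
(13492 + l(26, -74))/(46858 + (G*3 + F(3))) = (13492 + (-82 - 74)/(-145 + 26))/(46858 + (-1*3 + (-2 + 3))) = (13492 - 156/(-119))/(46858 + (-3 + 1)) = (13492 - 1/119*(-156))/(46858 - 2) = (13492 + 156/119)/46856 = (1605704/119)*(1/46856) = 200713/696983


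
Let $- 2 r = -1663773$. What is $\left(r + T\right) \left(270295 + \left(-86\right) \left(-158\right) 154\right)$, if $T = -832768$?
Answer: $- \frac{4165699261}{2} \approx -2.0828 \cdot 10^{9}$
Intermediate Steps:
$r = \frac{1663773}{2}$ ($r = \left(- \frac{1}{2}\right) \left(-1663773\right) = \frac{1663773}{2} \approx 8.3189 \cdot 10^{5}$)
$\left(r + T\right) \left(270295 + \left(-86\right) \left(-158\right) 154\right) = \left(\frac{1663773}{2} - 832768\right) \left(270295 + \left(-86\right) \left(-158\right) 154\right) = - \frac{1763 \left(270295 + 13588 \cdot 154\right)}{2} = - \frac{1763 \left(270295 + 2092552\right)}{2} = \left(- \frac{1763}{2}\right) 2362847 = - \frac{4165699261}{2}$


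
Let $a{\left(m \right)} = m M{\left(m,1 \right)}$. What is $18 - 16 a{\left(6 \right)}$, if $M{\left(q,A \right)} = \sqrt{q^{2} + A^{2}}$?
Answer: $18 - 96 \sqrt{37} \approx -565.95$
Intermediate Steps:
$M{\left(q,A \right)} = \sqrt{A^{2} + q^{2}}$
$a{\left(m \right)} = m \sqrt{1 + m^{2}}$ ($a{\left(m \right)} = m \sqrt{1^{2} + m^{2}} = m \sqrt{1 + m^{2}}$)
$18 - 16 a{\left(6 \right)} = 18 - 16 \cdot 6 \sqrt{1 + 6^{2}} = 18 - 16 \cdot 6 \sqrt{1 + 36} = 18 - 16 \cdot 6 \sqrt{37} = 18 - 96 \sqrt{37}$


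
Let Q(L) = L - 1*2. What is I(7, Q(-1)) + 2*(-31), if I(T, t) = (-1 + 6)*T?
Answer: -27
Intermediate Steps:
Q(L) = -2 + L (Q(L) = L - 2 = -2 + L)
I(T, t) = 5*T
I(7, Q(-1)) + 2*(-31) = 5*7 + 2*(-31) = 35 - 62 = -27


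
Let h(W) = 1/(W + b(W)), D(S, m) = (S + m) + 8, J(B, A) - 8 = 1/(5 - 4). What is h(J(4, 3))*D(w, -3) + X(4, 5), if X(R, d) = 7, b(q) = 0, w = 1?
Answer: 23/3 ≈ 7.6667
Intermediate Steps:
J(B, A) = 9 (J(B, A) = 8 + 1/(5 - 4) = 8 + 1/1 = 8 + 1 = 9)
D(S, m) = 8 + S + m
h(W) = 1/W (h(W) = 1/(W + 0) = 1/W)
h(J(4, 3))*D(w, -3) + X(4, 5) = (8 + 1 - 3)/9 + 7 = (⅑)*6 + 7 = ⅔ + 7 = 23/3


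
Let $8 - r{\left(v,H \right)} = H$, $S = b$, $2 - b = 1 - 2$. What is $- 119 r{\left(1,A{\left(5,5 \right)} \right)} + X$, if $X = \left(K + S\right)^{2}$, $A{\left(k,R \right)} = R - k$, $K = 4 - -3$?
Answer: $-852$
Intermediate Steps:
$b = 3$ ($b = 2 - \left(1 - 2\right) = 2 - -1 = 2 + 1 = 3$)
$S = 3$
$K = 7$ ($K = 4 + 3 = 7$)
$r{\left(v,H \right)} = 8 - H$
$X = 100$ ($X = \left(7 + 3\right)^{2} = 10^{2} = 100$)
$- 119 r{\left(1,A{\left(5,5 \right)} \right)} + X = - 119 \left(8 - \left(5 - 5\right)\right) + 100 = - 119 \left(8 - 0\right) + 100 = - 119 \left(8 + 0\right) + 100 = \left(-119\right) 8 + 100 = -952 + 100 = -852$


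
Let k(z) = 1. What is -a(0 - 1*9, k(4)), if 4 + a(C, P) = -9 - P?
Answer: 14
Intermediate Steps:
a(C, P) = -13 - P (a(C, P) = -4 + (-9 - P) = -13 - P)
-a(0 - 1*9, k(4)) = -(-13 - 1*1) = -(-13 - 1) = -1*(-14) = 14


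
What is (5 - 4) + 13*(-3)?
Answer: -38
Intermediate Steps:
(5 - 4) + 13*(-3) = 1 - 39 = -38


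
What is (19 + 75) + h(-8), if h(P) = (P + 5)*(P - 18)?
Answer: 172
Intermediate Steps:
h(P) = (-18 + P)*(5 + P) (h(P) = (5 + P)*(-18 + P) = (-18 + P)*(5 + P))
(19 + 75) + h(-8) = (19 + 75) + (-90 + (-8)² - 13*(-8)) = 94 + (-90 + 64 + 104) = 94 + 78 = 172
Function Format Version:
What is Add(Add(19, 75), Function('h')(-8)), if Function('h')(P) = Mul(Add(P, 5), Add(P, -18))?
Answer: 172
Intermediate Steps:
Function('h')(P) = Mul(Add(-18, P), Add(5, P)) (Function('h')(P) = Mul(Add(5, P), Add(-18, P)) = Mul(Add(-18, P), Add(5, P)))
Add(Add(19, 75), Function('h')(-8)) = Add(Add(19, 75), Add(-90, Pow(-8, 2), Mul(-13, -8))) = Add(94, Add(-90, 64, 104)) = Add(94, 78) = 172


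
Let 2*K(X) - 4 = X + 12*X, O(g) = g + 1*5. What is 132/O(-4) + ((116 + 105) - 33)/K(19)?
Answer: 33508/251 ≈ 133.50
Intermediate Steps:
O(g) = 5 + g (O(g) = g + 5 = 5 + g)
K(X) = 2 + 13*X/2 (K(X) = 2 + (X + 12*X)/2 = 2 + (13*X)/2 = 2 + 13*X/2)
132/O(-4) + ((116 + 105) - 33)/K(19) = 132/(5 - 4) + ((116 + 105) - 33)/(2 + (13/2)*19) = 132/1 + (221 - 33)/(2 + 247/2) = 132*1 + 188/(251/2) = 132 + 188*(2/251) = 132 + 376/251 = 33508/251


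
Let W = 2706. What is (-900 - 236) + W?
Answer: 1570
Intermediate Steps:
(-900 - 236) + W = (-900 - 236) + 2706 = -1136 + 2706 = 1570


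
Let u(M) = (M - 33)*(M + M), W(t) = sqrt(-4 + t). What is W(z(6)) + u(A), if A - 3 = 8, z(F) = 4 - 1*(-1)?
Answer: -483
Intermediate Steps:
z(F) = 5 (z(F) = 4 + 1 = 5)
A = 11 (A = 3 + 8 = 11)
u(M) = 2*M*(-33 + M) (u(M) = (-33 + M)*(2*M) = 2*M*(-33 + M))
W(z(6)) + u(A) = sqrt(-4 + 5) + 2*11*(-33 + 11) = sqrt(1) + 2*11*(-22) = 1 - 484 = -483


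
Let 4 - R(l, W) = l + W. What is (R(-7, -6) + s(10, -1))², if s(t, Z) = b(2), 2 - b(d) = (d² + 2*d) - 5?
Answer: 256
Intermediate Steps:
b(d) = 7 - d² - 2*d (b(d) = 2 - ((d² + 2*d) - 5) = 2 - (-5 + d² + 2*d) = 2 + (5 - d² - 2*d) = 7 - d² - 2*d)
s(t, Z) = -1 (s(t, Z) = 7 - 1*2² - 2*2 = 7 - 1*4 - 4 = 7 - 4 - 4 = -1)
R(l, W) = 4 - W - l (R(l, W) = 4 - (l + W) = 4 - (W + l) = 4 + (-W - l) = 4 - W - l)
(R(-7, -6) + s(10, -1))² = ((4 - 1*(-6) - 1*(-7)) - 1)² = ((4 + 6 + 7) - 1)² = (17 - 1)² = 16² = 256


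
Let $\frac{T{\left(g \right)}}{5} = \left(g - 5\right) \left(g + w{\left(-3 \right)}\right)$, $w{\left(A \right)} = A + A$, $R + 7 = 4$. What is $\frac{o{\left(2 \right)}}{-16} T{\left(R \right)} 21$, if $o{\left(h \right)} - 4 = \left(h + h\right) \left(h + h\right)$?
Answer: $-9450$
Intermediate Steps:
$R = -3$ ($R = -7 + 4 = -3$)
$w{\left(A \right)} = 2 A$
$o{\left(h \right)} = 4 + 4 h^{2}$ ($o{\left(h \right)} = 4 + \left(h + h\right) \left(h + h\right) = 4 + 2 h 2 h = 4 + 4 h^{2}$)
$T{\left(g \right)} = 5 \left(-6 + g\right) \left(-5 + g\right)$ ($T{\left(g \right)} = 5 \left(g - 5\right) \left(g + 2 \left(-3\right)\right) = 5 \left(-5 + g\right) \left(g - 6\right) = 5 \left(-5 + g\right) \left(-6 + g\right) = 5 \left(-6 + g\right) \left(-5 + g\right)$)
$\frac{o{\left(2 \right)}}{-16} T{\left(R \right)} 21 = \frac{4 + 4 \cdot 2^{2}}{-16} \left(150 - -165 + 5 \left(-3\right)^{2}\right) 21 = \left(4 + 4 \cdot 4\right) \left(- \frac{1}{16}\right) \left(150 + 165 + 5 \cdot 9\right) 21 = \left(4 + 16\right) \left(- \frac{1}{16}\right) \left(150 + 165 + 45\right) 21 = 20 \left(- \frac{1}{16}\right) 360 \cdot 21 = \left(- \frac{5}{4}\right) 360 \cdot 21 = \left(-450\right) 21 = -9450$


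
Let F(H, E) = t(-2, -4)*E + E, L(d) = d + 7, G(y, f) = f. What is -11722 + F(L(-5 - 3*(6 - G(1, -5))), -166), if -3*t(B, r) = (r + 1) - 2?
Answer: -36494/3 ≈ -12165.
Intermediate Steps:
t(B, r) = ⅓ - r/3 (t(B, r) = -((r + 1) - 2)/3 = -((1 + r) - 2)/3 = -(-1 + r)/3 = ⅓ - r/3)
L(d) = 7 + d
F(H, E) = 8*E/3 (F(H, E) = (⅓ - ⅓*(-4))*E + E = (⅓ + 4/3)*E + E = 5*E/3 + E = 8*E/3)
-11722 + F(L(-5 - 3*(6 - G(1, -5))), -166) = -11722 + (8/3)*(-166) = -11722 - 1328/3 = -36494/3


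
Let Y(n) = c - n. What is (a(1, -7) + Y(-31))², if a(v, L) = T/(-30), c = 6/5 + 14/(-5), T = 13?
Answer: 755161/900 ≈ 839.07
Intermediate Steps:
c = -8/5 (c = 6*(⅕) + 14*(-⅕) = 6/5 - 14/5 = -8/5 ≈ -1.6000)
a(v, L) = -13/30 (a(v, L) = 13/(-30) = 13*(-1/30) = -13/30)
Y(n) = -8/5 - n
(a(1, -7) + Y(-31))² = (-13/30 + (-8/5 - 1*(-31)))² = (-13/30 + (-8/5 + 31))² = (-13/30 + 147/5)² = (869/30)² = 755161/900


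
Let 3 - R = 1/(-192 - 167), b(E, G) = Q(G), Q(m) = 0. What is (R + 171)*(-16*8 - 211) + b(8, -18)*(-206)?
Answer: -21176313/359 ≈ -58987.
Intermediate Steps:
b(E, G) = 0
R = 1078/359 (R = 3 - 1/(-192 - 167) = 3 - 1/(-359) = 3 - 1*(-1/359) = 3 + 1/359 = 1078/359 ≈ 3.0028)
(R + 171)*(-16*8 - 211) + b(8, -18)*(-206) = (1078/359 + 171)*(-16*8 - 211) + 0*(-206) = 62467*(-128 - 211)/359 + 0 = (62467/359)*(-339) + 0 = -21176313/359 + 0 = -21176313/359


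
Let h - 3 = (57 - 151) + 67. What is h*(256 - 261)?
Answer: 120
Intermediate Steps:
h = -24 (h = 3 + ((57 - 151) + 67) = 3 + (-94 + 67) = 3 - 27 = -24)
h*(256 - 261) = -24*(256 - 261) = -24*(-5) = 120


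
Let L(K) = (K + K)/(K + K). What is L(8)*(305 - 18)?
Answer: 287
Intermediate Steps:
L(K) = 1 (L(K) = (2*K)/((2*K)) = (2*K)*(1/(2*K)) = 1)
L(8)*(305 - 18) = 1*(305 - 18) = 1*287 = 287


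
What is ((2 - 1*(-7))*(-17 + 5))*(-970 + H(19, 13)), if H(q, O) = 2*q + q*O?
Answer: 73980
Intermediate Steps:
H(q, O) = 2*q + O*q
((2 - 1*(-7))*(-17 + 5))*(-970 + H(19, 13)) = ((2 - 1*(-7))*(-17 + 5))*(-970 + 19*(2 + 13)) = ((2 + 7)*(-12))*(-970 + 19*15) = (9*(-12))*(-970 + 285) = -108*(-685) = 73980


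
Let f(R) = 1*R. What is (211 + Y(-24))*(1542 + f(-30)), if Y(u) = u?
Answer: 282744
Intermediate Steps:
f(R) = R
(211 + Y(-24))*(1542 + f(-30)) = (211 - 24)*(1542 - 30) = 187*1512 = 282744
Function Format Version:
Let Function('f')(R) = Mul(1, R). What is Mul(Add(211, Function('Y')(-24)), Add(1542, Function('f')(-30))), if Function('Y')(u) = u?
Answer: 282744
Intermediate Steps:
Function('f')(R) = R
Mul(Add(211, Function('Y')(-24)), Add(1542, Function('f')(-30))) = Mul(Add(211, -24), Add(1542, -30)) = Mul(187, 1512) = 282744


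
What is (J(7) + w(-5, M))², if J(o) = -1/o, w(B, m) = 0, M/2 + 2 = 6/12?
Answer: 1/49 ≈ 0.020408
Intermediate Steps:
M = -3 (M = -4 + 2*(6/12) = -4 + 2*(6*(1/12)) = -4 + 2*(½) = -4 + 1 = -3)
(J(7) + w(-5, M))² = (-1/7 + 0)² = (-1*⅐ + 0)² = (-⅐ + 0)² = (-⅐)² = 1/49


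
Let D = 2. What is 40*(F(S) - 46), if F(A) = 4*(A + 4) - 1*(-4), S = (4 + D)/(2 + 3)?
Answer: -848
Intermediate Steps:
S = 6/5 (S = (4 + 2)/(2 + 3) = 6/5 ≈ 1.2000)
F(A) = 20 + 4*A (F(A) = 4*(4 + A) + 4 = (16 + 4*A) + 4 = 20 + 4*A)
40*(F(S) - 46) = 40*((20 + 4*(6/5)) - 46) = 40*((20 + 24/5) - 46) = 40*(124/5 - 46) = 40*(-106/5) = -848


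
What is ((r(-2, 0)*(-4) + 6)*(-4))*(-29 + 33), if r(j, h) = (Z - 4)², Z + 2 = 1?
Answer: 1504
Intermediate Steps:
Z = -1 (Z = -2 + 1 = -1)
r(j, h) = 25 (r(j, h) = (-1 - 4)² = (-5)² = 25)
((r(-2, 0)*(-4) + 6)*(-4))*(-29 + 33) = ((25*(-4) + 6)*(-4))*(-29 + 33) = ((-100 + 6)*(-4))*4 = -94*(-4)*4 = 376*4 = 1504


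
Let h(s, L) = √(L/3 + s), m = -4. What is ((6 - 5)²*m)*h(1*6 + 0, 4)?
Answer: -4*√66/3 ≈ -10.832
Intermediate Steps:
h(s, L) = √(s + L/3) (h(s, L) = √(L*(⅓) + s) = √(L/3 + s) = √(s + L/3))
((6 - 5)²*m)*h(1*6 + 0, 4) = ((6 - 5)²*(-4))*(√(3*4 + 9*(1*6 + 0))/3) = (1²*(-4))*(√(12 + 9*(6 + 0))/3) = (1*(-4))*(√(12 + 9*6)/3) = -4*√(12 + 54)/3 = -4*√66/3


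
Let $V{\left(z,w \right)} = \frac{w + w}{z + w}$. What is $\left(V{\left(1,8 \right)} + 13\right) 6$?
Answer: $\frac{266}{3} \approx 88.667$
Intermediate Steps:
$V{\left(z,w \right)} = \frac{2 w}{w + z}$
$\left(V{\left(1,8 \right)} + 13\right) 6 = \left(2 \cdot 8 \frac{1}{8 + 1} + 13\right) 6 = \left(2 \cdot 8 \cdot \frac{1}{9} + 13\right) 6 = \left(\frac{16}{9} + 13\right) 6 = \frac{133}{9} \cdot 6 = \frac{266}{3}$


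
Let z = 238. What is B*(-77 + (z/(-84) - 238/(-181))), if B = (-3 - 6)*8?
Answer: 1023252/181 ≈ 5653.3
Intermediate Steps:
B = -72 (B = -9*8 = -72)
B*(-77 + (z/(-84) - 238/(-181))) = -72*(-77 + (238/(-84) - 238/(-181))) = -72*(-77 + (238*(-1/84) - 238*(-1/181))) = -72*(-77 + (-17/6 + 238/181)) = -72*(-77 - 1649/1086) = -72*(-85271/1086) = 1023252/181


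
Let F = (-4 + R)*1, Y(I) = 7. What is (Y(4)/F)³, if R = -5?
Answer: -343/729 ≈ -0.47051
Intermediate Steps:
F = -9 (F = (-4 - 5)*1 = -9*1 = -9)
(Y(4)/F)³ = (7/(-9))³ = (7*(-⅑))³ = (-7/9)³ = -343/729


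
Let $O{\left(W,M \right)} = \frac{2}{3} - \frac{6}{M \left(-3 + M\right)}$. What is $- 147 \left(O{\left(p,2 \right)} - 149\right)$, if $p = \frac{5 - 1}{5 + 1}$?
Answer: $21364$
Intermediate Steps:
$p = \frac{2}{3}$ ($p = \frac{4}{6} = 4 \cdot \frac{1}{6} = \frac{2}{3} \approx 0.66667$)
$O{\left(W,M \right)} = \frac{2}{3} - \frac{6}{M \left(-3 + M\right)}$ ($O{\left(W,M \right)} = 2 \cdot \frac{1}{3} - 6 \frac{1}{M \left(-3 + M\right)} = \frac{2}{3} - \frac{6}{M \left(-3 + M\right)}$)
$- 147 \left(O{\left(p,2 \right)} - 149\right) = - 147 \left(\frac{2 \left(-9 + 2^{2} - 6\right)}{3 \cdot 2 \left(-3 + 2\right)} - 149\right) = - 147 \left(\frac{2}{3} \cdot \frac{1}{2} \frac{1}{-1} \left(-9 + 4 - 6\right) - 149\right) = - 147 \left(\frac{2}{3} \cdot \frac{1}{2} \left(-1\right) \left(-11\right) - 149\right) = - 147 \left(\frac{11}{3} - 149\right) = \left(-147\right) \left(- \frac{436}{3}\right) = 21364$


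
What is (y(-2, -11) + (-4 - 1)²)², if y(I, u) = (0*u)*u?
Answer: 625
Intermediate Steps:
y(I, u) = 0 (y(I, u) = 0*u = 0)
(y(-2, -11) + (-4 - 1)²)² = (0 + (-4 - 1)²)² = (0 + (-5)²)² = (0 + 25)² = 25² = 625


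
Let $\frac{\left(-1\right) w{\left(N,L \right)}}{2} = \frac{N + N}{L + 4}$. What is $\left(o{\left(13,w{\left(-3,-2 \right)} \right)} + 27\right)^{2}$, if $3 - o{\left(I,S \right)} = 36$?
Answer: $36$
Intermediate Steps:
$w{\left(N,L \right)} = - \frac{4 N}{4 + L}$ ($w{\left(N,L \right)} = - 2 \frac{N + N}{L + 4} = - 2 \frac{2 N}{4 + L} = - \frac{4 N}{4 + L}$)
$o{\left(I,S \right)} = -33$ ($o{\left(I,S \right)} = 3 - 36 = -33$)
$\left(o{\left(13,w{\left(-3,-2 \right)} \right)} + 27\right)^{2} = \left(-33 + 27\right)^{2} = \left(-6\right)^{2} = 36$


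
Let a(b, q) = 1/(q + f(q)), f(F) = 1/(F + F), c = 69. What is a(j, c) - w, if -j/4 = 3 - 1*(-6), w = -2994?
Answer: 28512000/9523 ≈ 2994.0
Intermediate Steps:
f(F) = 1/(2*F)
j = -36 (j = -4*(3 - 1*(-6)) = -4*(3 + 6) = -4*9 = -36)
a(b, q) = 1/(q + 1/(2*q))
a(j, c) - w = 2*69/(1 + 2*69²) - 1*(-2994) = 2*69/(1 + 2*4761) + 2994 = 2*69/(1 + 9522) + 2994 = 2*69/9523 + 2994 = 2*69*(1/9523) + 2994 = 138/9523 + 2994 = 28512000/9523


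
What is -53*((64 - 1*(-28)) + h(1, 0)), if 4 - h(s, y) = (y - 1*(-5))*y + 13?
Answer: -4399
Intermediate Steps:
h(s, y) = -9 - y*(5 + y) (h(s, y) = 4 - ((y - 1*(-5))*y + 13) = 4 - ((y + 5)*y + 13) = 4 - ((5 + y)*y + 13) = 4 - (y*(5 + y) + 13) = 4 - (13 + y*(5 + y)) = 4 + (-13 - y*(5 + y)) = -9 - y*(5 + y))
-53*((64 - 1*(-28)) + h(1, 0)) = -53*((64 - 1*(-28)) + (-9 - 1*0² - 5*0)) = -53*((64 + 28) + (-9 - 1*0 + 0)) = -53*(92 + (-9 + 0 + 0)) = -53*(92 - 9) = -53*83 = -4399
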